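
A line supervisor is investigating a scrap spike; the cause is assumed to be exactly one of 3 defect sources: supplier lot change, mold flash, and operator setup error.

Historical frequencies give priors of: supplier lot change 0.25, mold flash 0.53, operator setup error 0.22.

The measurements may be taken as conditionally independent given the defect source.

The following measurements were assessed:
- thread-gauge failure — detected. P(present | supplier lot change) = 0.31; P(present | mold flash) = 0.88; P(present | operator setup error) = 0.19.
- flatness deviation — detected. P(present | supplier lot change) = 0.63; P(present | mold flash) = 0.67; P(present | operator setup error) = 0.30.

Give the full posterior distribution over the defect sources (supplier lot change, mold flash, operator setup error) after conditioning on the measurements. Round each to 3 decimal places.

By Bayes' rule with conditional independence, the unnormalized weight for each hypothesis is prior × ∏ likelihoods:
  supplier lot change: 0.25 × 0.31 × 0.63 = 0.048825
  mold flash: 0.53 × 0.88 × 0.67 = 0.31249
  operator setup error: 0.22 × 0.19 × 0.30 = 0.01254
Marginal likelihood of the evidence = 0.37385.
P(supplier lot change | evidence) = 0.048825 / 0.37385 ≈ 0.131
P(mold flash | evidence) = 0.31249 / 0.37385 ≈ 0.836
P(operator setup error | evidence) = 0.01254 / 0.37385 ≈ 0.034

0.131, 0.836, 0.034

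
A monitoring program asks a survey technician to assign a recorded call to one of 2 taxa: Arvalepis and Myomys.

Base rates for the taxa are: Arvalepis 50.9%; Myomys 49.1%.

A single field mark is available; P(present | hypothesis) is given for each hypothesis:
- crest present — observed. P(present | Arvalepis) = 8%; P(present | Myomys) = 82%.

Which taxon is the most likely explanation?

For each hypothesis, the unnormalized posterior weight is prior × likelihood:
  Arvalepis: 0.509 × 0.08 = 0.04072
  Myomys: 0.491 × 0.82 = 0.40262
The unnormalized weights sum to 0.44334.
P(Arvalepis | evidence) ≈ 0.04072 / 0.44334 ≈ 0.092
P(Myomys | evidence) ≈ 0.40262 / 0.44334 ≈ 0.908
The largest is 0.908, so Myomys is most probable.

Myomys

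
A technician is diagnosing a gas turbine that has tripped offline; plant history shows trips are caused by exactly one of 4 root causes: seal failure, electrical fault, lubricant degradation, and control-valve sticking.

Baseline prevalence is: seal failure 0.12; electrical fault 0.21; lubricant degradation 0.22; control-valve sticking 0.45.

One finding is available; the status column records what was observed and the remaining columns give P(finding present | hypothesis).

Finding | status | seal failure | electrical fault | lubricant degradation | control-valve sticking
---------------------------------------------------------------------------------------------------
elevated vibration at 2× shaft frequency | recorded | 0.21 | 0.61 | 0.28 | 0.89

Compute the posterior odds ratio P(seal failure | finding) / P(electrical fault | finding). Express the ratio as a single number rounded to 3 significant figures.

The normalizing constant cancels in an odds ratio, so compute prior × likelihood for the two hypotheses only:
  seal failure: 0.12 × 0.21 = 0.0252
  electrical fault: 0.21 × 0.61 = 0.1281
Posterior odds = 0.0252 / 0.1281 ≈ 0.197.

0.197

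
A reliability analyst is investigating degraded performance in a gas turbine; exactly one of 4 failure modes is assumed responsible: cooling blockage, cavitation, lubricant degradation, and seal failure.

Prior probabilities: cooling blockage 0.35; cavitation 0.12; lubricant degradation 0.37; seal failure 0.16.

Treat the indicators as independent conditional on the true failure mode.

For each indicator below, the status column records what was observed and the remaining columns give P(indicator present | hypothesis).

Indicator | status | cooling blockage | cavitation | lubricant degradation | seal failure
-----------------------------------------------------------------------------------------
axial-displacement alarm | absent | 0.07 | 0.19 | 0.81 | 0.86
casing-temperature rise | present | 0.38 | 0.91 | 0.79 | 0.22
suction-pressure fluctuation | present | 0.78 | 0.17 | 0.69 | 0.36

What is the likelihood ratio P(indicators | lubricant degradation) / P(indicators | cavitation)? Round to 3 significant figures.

The Bayes factor is the ratio of the joint likelihoods of the indicator pattern under the two hypotheses (using 1 − P(present | H) for each absent indicator).
  lubricant degradation: (1 − 0.81) × 0.79 × 0.69 = 0.10357
  cavitation: (1 − 0.19) × 0.91 × 0.17 = 0.12531
Bayes factor = 0.10357 / 0.12531 ≈ 0.827

0.827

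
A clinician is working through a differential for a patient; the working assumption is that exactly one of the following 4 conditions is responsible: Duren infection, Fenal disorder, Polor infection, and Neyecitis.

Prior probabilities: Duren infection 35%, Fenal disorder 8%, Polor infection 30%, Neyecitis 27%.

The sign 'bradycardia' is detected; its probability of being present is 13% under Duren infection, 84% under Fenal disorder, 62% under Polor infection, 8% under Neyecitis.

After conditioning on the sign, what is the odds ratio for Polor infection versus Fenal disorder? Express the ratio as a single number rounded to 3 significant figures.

Unnormalized posterior weight (prior times the sign likelihood) for each of the two hypotheses:
  Polor infection: 0.30 × 0.62 = 0.186
  Fenal disorder: 0.08 × 0.84 = 0.0672
Posterior odds = 0.186 / 0.0672 ≈ 2.77.

2.77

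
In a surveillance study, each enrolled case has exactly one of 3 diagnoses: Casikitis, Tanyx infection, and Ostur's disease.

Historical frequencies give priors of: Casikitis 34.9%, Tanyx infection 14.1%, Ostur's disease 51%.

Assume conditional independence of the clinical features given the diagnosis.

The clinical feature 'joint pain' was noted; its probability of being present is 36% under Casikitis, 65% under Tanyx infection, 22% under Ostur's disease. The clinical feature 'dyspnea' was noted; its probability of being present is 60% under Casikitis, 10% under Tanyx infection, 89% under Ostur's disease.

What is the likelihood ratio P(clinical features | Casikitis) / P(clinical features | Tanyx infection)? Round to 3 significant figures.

Joint likelihood of the clinical feature pattern under each hypothesis:
  Casikitis: 0.36 × 0.60 = 0.216
  Tanyx infection: 0.65 × 0.10 = 0.065
Bayes factor = 0.216 / 0.065 ≈ 3.32

3.32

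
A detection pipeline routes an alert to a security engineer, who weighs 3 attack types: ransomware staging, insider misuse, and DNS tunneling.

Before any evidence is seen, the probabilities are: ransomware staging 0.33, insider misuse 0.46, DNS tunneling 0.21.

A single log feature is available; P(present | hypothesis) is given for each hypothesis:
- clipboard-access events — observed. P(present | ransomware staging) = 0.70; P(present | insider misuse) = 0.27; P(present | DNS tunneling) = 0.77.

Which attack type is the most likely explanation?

ransomware staging

For each hypothesis, the unnormalized posterior weight is prior × likelihood:
  ransomware staging: 0.33 × 0.70 = 0.231
  insider misuse: 0.46 × 0.27 = 0.1242
  DNS tunneling: 0.21 × 0.77 = 0.1617
Normalizing constant Z = 0.231 + 0.1242 + 0.1617 = 0.5169.
P(ransomware staging | evidence) ≈ 0.231 / 0.5169 ≈ 0.447
P(insider misuse | evidence) ≈ 0.1242 / 0.5169 ≈ 0.240
P(DNS tunneling | evidence) ≈ 0.1617 / 0.5169 ≈ 0.313
The largest is 0.447, so ransomware staging is most probable.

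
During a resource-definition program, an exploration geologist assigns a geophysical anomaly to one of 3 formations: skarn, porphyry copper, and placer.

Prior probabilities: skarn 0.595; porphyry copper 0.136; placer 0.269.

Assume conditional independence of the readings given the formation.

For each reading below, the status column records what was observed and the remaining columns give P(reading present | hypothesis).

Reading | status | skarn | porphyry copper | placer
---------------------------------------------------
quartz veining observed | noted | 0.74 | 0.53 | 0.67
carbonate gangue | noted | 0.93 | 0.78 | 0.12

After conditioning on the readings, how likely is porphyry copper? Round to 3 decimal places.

For each hypothesis, the unnormalized posterior weight is prior × product of the reading likelihoods:
  skarn: 0.595 × 0.74 × 0.93 = 0.40948
  porphyry copper: 0.136 × 0.53 × 0.78 = 0.056222
  placer: 0.269 × 0.67 × 0.12 = 0.021628
The unnormalized weights sum to 0.48733.
P(porphyry copper | evidence) = 0.056222 / 0.48733 ≈ 0.115.

0.115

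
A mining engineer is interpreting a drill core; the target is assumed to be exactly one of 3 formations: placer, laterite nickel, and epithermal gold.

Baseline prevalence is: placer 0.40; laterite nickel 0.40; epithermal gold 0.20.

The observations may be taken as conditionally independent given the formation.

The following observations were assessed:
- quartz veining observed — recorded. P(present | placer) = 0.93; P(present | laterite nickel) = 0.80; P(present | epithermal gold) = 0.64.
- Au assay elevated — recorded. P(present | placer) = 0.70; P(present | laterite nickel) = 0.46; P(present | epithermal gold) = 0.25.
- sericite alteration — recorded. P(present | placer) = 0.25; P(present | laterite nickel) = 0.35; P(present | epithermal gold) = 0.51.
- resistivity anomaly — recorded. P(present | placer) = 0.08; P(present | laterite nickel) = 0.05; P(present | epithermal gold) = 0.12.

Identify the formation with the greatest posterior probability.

placer

Multiply each prior by the joint likelihood of the evidence pattern:
  placer: 0.40 × 0.93 × 0.70 × 0.25 × 0.08 = 0.005208
  laterite nickel: 0.40 × 0.80 × 0.46 × 0.35 × 0.05 = 0.002576
  epithermal gold: 0.20 × 0.64 × 0.25 × 0.51 × 0.12 = 0.0019584
Normalizing constant Z = 0.005208 + 0.002576 + 0.0019584 = 0.0097424.
P(placer | evidence) ≈ 0.005208 / 0.0097424 ≈ 0.535
P(laterite nickel | evidence) ≈ 0.002576 / 0.0097424 ≈ 0.264
P(epithermal gold | evidence) ≈ 0.0019584 / 0.0097424 ≈ 0.201
The largest is 0.535, so placer is most probable.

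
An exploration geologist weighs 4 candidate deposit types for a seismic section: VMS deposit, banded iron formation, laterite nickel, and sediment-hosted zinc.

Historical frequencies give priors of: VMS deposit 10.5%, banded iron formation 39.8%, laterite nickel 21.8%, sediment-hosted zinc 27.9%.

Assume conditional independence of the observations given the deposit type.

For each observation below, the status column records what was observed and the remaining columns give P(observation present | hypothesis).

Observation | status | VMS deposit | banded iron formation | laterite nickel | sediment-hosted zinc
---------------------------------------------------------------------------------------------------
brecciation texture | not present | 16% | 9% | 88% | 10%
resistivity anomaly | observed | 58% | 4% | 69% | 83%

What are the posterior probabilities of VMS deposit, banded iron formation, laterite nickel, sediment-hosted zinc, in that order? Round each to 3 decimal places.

Multiply each prior by the joint likelihood of the evidence pattern (using 1 − P(present | H) for each absent observation):
  VMS deposit: 0.105 × (1 − 0.16) × 0.58 = 0.051156
  banded iron formation: 0.398 × (1 − 0.09) × 0.04 = 0.014487
  laterite nickel: 0.218 × (1 − 0.88) × 0.69 = 0.01805
  sediment-hosted zinc: 0.279 × (1 − 0.10) × 0.83 = 0.20841
Marginal likelihood of the evidence = 0.29211.
P(VMS deposit | evidence) = 0.051156 / 0.29211 ≈ 0.175
P(banded iron formation | evidence) = 0.014487 / 0.29211 ≈ 0.050
P(laterite nickel | evidence) = 0.01805 / 0.29211 ≈ 0.062
P(sediment-hosted zinc | evidence) = 0.20841 / 0.29211 ≈ 0.713

0.175, 0.050, 0.062, 0.713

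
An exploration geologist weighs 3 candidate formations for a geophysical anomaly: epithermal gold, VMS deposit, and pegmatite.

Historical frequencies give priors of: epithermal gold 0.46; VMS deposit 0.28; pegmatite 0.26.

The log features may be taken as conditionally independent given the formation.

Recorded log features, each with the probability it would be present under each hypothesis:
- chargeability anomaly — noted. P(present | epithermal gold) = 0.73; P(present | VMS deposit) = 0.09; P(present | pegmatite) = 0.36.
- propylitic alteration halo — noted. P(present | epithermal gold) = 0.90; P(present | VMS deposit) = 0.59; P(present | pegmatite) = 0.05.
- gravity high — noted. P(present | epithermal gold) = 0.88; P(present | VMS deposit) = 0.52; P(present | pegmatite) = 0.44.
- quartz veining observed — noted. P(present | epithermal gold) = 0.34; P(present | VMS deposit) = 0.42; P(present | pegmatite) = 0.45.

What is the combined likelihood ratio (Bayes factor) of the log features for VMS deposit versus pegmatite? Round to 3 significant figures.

The Bayes factor is the ratio of the joint likelihoods of the log feature pattern under the two hypotheses.
  VMS deposit: 0.09 × 0.59 × 0.52 × 0.42 = 0.011597
  pegmatite: 0.36 × 0.05 × 0.44 × 0.45 = 0.003564
Bayes factor = 0.011597 / 0.003564 ≈ 3.25

3.25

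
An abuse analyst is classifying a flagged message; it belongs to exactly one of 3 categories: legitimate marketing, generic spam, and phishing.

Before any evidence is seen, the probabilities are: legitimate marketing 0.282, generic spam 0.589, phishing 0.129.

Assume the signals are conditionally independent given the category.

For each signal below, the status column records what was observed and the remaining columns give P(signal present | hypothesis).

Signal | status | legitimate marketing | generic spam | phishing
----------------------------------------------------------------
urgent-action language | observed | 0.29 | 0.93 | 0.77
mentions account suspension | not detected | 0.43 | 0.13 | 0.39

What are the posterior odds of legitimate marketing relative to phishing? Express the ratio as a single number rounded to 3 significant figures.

0.769

Unnormalized posterior weight (prior times the signal likelihoods) for each of the two hypotheses (using 1 − P(present | H) for each absent signal):
  legitimate marketing: 0.282 × 0.29 × (1 − 0.43) = 0.046615
  phishing: 0.129 × 0.77 × (1 − 0.39) = 0.060591
Posterior odds = 0.046615 / 0.060591 ≈ 0.769.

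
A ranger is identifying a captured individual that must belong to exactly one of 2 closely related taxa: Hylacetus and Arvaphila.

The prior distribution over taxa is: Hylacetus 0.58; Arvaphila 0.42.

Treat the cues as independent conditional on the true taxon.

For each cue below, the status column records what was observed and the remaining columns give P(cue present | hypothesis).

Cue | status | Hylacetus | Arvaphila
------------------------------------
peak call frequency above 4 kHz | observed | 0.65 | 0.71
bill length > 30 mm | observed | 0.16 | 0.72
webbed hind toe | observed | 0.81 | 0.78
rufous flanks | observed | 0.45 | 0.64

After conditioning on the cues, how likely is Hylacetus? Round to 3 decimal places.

Multiply each prior by the joint likelihood of the cue pattern:
  Hylacetus: 0.58 × 0.65 × 0.16 × 0.81 × 0.45 = 0.021987
  Arvaphila: 0.42 × 0.71 × 0.72 × 0.78 × 0.64 = 0.10718
The unnormalized weights sum to 0.12917.
P(Hylacetus | evidence) = 0.021987 / 0.12917 ≈ 0.170.

0.170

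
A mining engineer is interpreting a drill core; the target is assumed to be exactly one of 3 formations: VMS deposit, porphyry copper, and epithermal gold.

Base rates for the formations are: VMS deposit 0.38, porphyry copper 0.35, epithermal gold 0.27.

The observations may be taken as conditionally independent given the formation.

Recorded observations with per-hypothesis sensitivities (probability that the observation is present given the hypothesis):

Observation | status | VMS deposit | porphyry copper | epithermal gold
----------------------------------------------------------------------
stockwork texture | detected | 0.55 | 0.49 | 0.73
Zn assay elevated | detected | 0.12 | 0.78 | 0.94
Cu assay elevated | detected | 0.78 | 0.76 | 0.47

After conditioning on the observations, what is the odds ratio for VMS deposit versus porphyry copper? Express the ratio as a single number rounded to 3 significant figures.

0.192

Posterior odds equal prior odds times the likelihood ratio; only the two competing hypotheses matter.
  VMS deposit: 0.38 × 0.55 × 0.12 × 0.78 = 0.019562
  porphyry copper: 0.35 × 0.49 × 0.78 × 0.76 = 0.10167
Odds(VMS deposit : porphyry copper) = 0.019562 / 0.10167 ≈ 0.192.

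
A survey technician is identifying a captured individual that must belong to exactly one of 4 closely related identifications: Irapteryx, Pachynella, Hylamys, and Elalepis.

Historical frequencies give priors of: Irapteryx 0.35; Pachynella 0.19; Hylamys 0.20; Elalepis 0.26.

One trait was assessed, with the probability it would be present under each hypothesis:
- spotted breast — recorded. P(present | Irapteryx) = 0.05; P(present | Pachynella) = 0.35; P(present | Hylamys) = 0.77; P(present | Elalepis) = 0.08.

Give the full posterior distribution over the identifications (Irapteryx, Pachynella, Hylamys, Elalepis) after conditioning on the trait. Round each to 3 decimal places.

0.068, 0.257, 0.595, 0.080

Multiply each prior by the likelihood of the trait:
  Irapteryx: 0.35 × 0.05 = 0.0175
  Pachynella: 0.19 × 0.35 = 0.0665
  Hylamys: 0.20 × 0.77 = 0.154
  Elalepis: 0.26 × 0.08 = 0.0208
The unnormalized weights sum to 0.2588.
P(Irapteryx | evidence) = 0.0175 / 0.2588 ≈ 0.068
P(Pachynella | evidence) = 0.0665 / 0.2588 ≈ 0.257
P(Hylamys | evidence) = 0.154 / 0.2588 ≈ 0.595
P(Elalepis | evidence) = 0.0208 / 0.2588 ≈ 0.080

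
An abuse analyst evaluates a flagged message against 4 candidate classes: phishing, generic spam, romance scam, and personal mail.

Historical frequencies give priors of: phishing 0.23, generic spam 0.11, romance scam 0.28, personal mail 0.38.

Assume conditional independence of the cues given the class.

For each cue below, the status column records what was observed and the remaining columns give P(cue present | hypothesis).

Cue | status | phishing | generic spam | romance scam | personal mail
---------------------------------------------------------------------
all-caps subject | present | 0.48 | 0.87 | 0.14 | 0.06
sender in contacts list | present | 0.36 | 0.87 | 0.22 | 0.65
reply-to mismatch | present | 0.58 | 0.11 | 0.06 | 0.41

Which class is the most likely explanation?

phishing

Multiply each prior by the joint likelihood of the cue pattern:
  phishing: 0.23 × 0.48 × 0.36 × 0.58 = 0.023052
  generic spam: 0.11 × 0.87 × 0.87 × 0.11 = 0.0091585
  romance scam: 0.28 × 0.14 × 0.22 × 0.06 = 0.00051744
  personal mail: 0.38 × 0.06 × 0.65 × 0.41 = 0.0060762
Marginal likelihood of the evidence = 0.038804.
P(phishing | evidence) ≈ 0.023052 / 0.038804 ≈ 0.594
P(generic spam | evidence) ≈ 0.0091585 / 0.038804 ≈ 0.236
P(romance scam | evidence) ≈ 0.00051744 / 0.038804 ≈ 0.013
P(personal mail | evidence) ≈ 0.0060762 / 0.038804 ≈ 0.157
The largest is 0.594, so phishing is most probable.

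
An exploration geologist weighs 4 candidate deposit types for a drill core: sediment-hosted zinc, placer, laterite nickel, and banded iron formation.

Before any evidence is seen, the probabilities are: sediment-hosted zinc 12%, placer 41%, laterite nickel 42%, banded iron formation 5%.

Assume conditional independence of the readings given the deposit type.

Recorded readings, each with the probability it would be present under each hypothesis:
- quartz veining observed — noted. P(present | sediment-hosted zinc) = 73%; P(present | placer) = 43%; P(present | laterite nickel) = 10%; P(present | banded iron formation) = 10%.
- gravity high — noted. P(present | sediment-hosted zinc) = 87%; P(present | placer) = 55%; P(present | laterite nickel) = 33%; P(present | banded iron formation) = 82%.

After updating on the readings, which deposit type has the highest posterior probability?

Multiply each prior by the joint likelihood of the reading pattern:
  sediment-hosted zinc: 0.12 × 0.73 × 0.87 = 0.076212
  placer: 0.41 × 0.43 × 0.55 = 0.096965
  laterite nickel: 0.42 × 0.10 × 0.33 = 0.01386
  banded iron formation: 0.05 × 0.10 × 0.82 = 0.0041
Normalizing constant Z = 0.076212 + 0.096965 + 0.01386 + 0.0041 = 0.19114.
P(sediment-hosted zinc | evidence) ≈ 0.076212 / 0.19114 ≈ 0.399
P(placer | evidence) ≈ 0.096965 / 0.19114 ≈ 0.507
P(laterite nickel | evidence) ≈ 0.01386 / 0.19114 ≈ 0.073
P(banded iron formation | evidence) ≈ 0.0041 / 0.19114 ≈ 0.021
The largest is 0.507, so placer is most probable.

placer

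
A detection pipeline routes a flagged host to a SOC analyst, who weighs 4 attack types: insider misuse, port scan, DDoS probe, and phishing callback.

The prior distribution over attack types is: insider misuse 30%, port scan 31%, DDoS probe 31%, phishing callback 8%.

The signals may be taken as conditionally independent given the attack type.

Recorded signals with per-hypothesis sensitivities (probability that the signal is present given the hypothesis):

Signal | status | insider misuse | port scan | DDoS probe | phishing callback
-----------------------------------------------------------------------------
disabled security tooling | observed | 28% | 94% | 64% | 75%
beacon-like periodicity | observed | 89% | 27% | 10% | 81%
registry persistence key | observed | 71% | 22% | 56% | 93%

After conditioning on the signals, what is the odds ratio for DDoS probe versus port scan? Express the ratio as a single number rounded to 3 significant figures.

Posterior odds equal prior odds times the likelihood ratio; only the two competing hypotheses matter.
  DDoS probe: 0.31 × 0.64 × 0.10 × 0.56 = 0.01111
  port scan: 0.31 × 0.94 × 0.27 × 0.22 = 0.017309
Posterior odds = 0.01111 / 0.017309 ≈ 0.642.

0.642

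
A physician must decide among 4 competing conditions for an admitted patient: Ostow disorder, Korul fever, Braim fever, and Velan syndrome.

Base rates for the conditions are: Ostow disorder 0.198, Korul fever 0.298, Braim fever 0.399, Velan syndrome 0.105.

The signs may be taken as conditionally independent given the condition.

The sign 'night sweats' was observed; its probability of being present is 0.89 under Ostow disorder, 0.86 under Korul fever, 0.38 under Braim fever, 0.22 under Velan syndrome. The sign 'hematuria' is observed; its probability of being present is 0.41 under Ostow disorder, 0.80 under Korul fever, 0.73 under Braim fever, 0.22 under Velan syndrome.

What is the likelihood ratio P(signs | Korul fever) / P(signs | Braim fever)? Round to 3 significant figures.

Joint likelihood of the sign pattern under each hypothesis:
  Korul fever: 0.86 × 0.80 = 0.688
  Braim fever: 0.38 × 0.73 = 0.2774
Bayes factor = 0.688 / 0.2774 ≈ 2.48

2.48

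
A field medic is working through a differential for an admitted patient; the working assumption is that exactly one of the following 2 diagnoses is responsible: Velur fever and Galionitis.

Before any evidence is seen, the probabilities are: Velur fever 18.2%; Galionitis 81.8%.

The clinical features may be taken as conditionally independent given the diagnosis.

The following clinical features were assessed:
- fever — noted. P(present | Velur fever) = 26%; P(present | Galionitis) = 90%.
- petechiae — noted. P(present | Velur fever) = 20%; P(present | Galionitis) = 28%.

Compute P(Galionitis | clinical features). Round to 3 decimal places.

By Bayes' rule with conditional independence, the unnormalized weight for each hypothesis is prior × ∏ likelihoods:
  Velur fever: 0.182 × 0.26 × 0.20 = 0.009464
  Galionitis: 0.818 × 0.90 × 0.28 = 0.20614
The unnormalized weights sum to 0.2156.
P(Galionitis | evidence) = 0.20614 / 0.2156 ≈ 0.956.

0.956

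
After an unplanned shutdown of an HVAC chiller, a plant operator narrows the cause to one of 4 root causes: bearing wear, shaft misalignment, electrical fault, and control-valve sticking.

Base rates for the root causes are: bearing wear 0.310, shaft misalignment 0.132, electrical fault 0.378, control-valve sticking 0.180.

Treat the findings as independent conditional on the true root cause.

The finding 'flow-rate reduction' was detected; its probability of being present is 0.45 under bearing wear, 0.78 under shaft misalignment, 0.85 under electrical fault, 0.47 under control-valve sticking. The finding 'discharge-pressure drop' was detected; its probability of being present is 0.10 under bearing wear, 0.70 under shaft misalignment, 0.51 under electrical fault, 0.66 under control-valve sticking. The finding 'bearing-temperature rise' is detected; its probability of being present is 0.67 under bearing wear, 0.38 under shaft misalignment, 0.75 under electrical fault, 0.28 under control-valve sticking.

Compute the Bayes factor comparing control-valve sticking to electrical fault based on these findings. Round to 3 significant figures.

Take the product of per-finding likelihoods under each hypothesis, then divide.
  control-valve sticking: 0.47 × 0.66 × 0.28 = 0.086856
  electrical fault: 0.85 × 0.51 × 0.75 = 0.32512
Bayes factor = 0.086856 / 0.32512 ≈ 0.267

0.267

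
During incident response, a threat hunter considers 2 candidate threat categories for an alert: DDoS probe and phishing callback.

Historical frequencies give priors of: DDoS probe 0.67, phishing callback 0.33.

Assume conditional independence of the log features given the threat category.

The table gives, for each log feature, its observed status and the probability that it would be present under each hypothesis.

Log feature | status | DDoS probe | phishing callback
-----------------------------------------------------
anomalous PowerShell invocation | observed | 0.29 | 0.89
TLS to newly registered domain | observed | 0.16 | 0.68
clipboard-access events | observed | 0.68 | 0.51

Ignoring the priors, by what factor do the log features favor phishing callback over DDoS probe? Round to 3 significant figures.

The Bayes factor is the ratio of the joint likelihoods of the log feature pattern under the two hypotheses.
  phishing callback: 0.89 × 0.68 × 0.51 = 0.30865
  DDoS probe: 0.29 × 0.16 × 0.68 = 0.031552
Bayes factor = 0.30865 / 0.031552 ≈ 9.78

9.78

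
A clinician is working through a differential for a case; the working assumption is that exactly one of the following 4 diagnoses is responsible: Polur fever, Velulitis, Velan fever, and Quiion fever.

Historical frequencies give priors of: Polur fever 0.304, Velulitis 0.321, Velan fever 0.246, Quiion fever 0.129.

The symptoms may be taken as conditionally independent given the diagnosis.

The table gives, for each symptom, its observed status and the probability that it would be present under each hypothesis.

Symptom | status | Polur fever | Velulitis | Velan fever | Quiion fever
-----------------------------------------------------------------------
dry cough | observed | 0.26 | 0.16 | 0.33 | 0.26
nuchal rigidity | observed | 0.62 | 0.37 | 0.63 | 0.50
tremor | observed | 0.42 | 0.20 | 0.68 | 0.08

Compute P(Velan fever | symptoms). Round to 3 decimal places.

Multiply each prior by the joint likelihood of the symptom pattern:
  Polur fever: 0.304 × 0.26 × 0.62 × 0.42 = 0.020582
  Velulitis: 0.321 × 0.16 × 0.37 × 0.20 = 0.0038006
  Velan fever: 0.246 × 0.33 × 0.63 × 0.68 = 0.034778
  Quiion fever: 0.129 × 0.26 × 0.50 × 0.08 = 0.0013416
Marginal likelihood of the evidence = 0.060502.
P(Velan fever | evidence) = 0.034778 / 0.060502 ≈ 0.575.

0.575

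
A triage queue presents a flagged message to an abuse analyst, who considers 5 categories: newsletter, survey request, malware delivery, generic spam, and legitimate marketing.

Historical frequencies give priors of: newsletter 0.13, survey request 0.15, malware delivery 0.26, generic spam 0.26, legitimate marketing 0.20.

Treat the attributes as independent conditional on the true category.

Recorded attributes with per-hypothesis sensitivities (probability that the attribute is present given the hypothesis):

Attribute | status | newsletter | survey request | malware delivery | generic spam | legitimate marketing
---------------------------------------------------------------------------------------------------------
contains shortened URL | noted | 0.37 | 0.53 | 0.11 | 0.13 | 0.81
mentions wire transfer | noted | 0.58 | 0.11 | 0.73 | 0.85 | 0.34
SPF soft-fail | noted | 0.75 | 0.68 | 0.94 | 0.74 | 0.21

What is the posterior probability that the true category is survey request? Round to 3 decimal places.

0.075

Multiply each prior by the joint likelihood of the attribute pattern:
  newsletter: 0.13 × 0.37 × 0.58 × 0.75 = 0.020923
  survey request: 0.15 × 0.53 × 0.11 × 0.68 = 0.0059466
  malware delivery: 0.26 × 0.11 × 0.73 × 0.94 = 0.019625
  generic spam: 0.26 × 0.13 × 0.85 × 0.74 = 0.02126
  legitimate marketing: 0.20 × 0.81 × 0.34 × 0.21 = 0.011567
Marginal likelihood of the evidence = 0.079322.
P(survey request | evidence) = 0.0059466 / 0.079322 ≈ 0.075.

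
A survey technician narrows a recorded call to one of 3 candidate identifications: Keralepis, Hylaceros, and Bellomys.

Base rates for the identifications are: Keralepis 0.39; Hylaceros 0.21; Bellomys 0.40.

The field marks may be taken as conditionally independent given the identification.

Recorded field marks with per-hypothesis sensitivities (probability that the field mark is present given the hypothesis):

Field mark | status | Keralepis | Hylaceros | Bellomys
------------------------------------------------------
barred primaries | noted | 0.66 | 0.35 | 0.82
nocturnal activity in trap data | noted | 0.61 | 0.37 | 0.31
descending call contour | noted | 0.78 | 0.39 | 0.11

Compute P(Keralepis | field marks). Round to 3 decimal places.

0.849

For each hypothesis, the unnormalized posterior weight is prior × product of the field mark likelihoods:
  Keralepis: 0.39 × 0.66 × 0.61 × 0.78 = 0.12247
  Hylaceros: 0.21 × 0.35 × 0.37 × 0.39 = 0.010606
  Bellomys: 0.40 × 0.82 × 0.31 × 0.11 = 0.011185
Marginal likelihood of the evidence = 0.14426.
P(Keralepis | evidence) = 0.12247 / 0.14426 ≈ 0.849.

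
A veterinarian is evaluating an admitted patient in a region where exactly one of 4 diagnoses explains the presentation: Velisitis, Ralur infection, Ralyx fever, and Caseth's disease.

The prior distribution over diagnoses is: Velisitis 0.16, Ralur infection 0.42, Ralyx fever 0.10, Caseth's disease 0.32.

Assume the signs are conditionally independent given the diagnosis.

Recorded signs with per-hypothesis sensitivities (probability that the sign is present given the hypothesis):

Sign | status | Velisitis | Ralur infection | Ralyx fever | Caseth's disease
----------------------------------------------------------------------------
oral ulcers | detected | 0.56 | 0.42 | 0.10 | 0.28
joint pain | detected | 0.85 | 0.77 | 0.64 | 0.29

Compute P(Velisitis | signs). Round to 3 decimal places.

0.312

By Bayes' rule with conditional independence, the unnormalized weight for each hypothesis is prior × ∏ likelihoods:
  Velisitis: 0.16 × 0.56 × 0.85 = 0.07616
  Ralur infection: 0.42 × 0.42 × 0.77 = 0.13583
  Ralyx fever: 0.10 × 0.10 × 0.64 = 0.0064
  Caseth's disease: 0.32 × 0.28 × 0.29 = 0.025984
The unnormalized weights sum to 0.24437.
P(Velisitis | evidence) = 0.07616 / 0.24437 ≈ 0.312.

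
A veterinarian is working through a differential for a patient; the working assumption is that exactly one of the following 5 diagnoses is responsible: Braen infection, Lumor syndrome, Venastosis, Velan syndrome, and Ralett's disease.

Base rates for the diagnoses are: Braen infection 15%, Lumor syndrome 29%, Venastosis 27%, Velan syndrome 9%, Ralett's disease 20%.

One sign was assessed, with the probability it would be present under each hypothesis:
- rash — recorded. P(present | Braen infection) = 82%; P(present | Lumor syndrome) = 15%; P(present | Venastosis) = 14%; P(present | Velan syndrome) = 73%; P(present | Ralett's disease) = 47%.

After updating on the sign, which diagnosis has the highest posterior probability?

Braen infection

For each hypothesis, the unnormalized posterior weight is prior × likelihood:
  Braen infection: 0.15 × 0.82 = 0.123
  Lumor syndrome: 0.29 × 0.15 = 0.0435
  Venastosis: 0.27 × 0.14 = 0.0378
  Velan syndrome: 0.09 × 0.73 = 0.0657
  Ralett's disease: 0.20 × 0.47 = 0.094
Normalizing constant Z = 0.123 + 0.0435 + 0.0378 + 0.0657 + 0.094 = 0.364.
P(Braen infection | evidence) ≈ 0.123 / 0.364 ≈ 0.338
P(Lumor syndrome | evidence) ≈ 0.0435 / 0.364 ≈ 0.120
P(Venastosis | evidence) ≈ 0.0378 / 0.364 ≈ 0.104
P(Velan syndrome | evidence) ≈ 0.0657 / 0.364 ≈ 0.180
P(Ralett's disease | evidence) ≈ 0.094 / 0.364 ≈ 0.258
The largest is 0.338, so Braen infection is most probable.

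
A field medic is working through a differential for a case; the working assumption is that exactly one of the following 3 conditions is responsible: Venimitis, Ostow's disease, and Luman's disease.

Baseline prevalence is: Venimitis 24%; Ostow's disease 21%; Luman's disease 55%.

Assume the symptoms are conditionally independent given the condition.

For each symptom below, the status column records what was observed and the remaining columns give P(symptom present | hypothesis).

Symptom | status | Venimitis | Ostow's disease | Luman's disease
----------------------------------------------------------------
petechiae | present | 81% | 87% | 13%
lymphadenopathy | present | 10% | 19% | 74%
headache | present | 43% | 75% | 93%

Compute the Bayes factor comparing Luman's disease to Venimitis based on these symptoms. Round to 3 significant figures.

Take the product of per-symptom likelihoods under each hypothesis, then divide.
  Luman's disease: 0.13 × 0.74 × 0.93 = 0.089466
  Venimitis: 0.81 × 0.10 × 0.43 = 0.03483
Bayes factor = 0.089466 / 0.03483 ≈ 2.57

2.57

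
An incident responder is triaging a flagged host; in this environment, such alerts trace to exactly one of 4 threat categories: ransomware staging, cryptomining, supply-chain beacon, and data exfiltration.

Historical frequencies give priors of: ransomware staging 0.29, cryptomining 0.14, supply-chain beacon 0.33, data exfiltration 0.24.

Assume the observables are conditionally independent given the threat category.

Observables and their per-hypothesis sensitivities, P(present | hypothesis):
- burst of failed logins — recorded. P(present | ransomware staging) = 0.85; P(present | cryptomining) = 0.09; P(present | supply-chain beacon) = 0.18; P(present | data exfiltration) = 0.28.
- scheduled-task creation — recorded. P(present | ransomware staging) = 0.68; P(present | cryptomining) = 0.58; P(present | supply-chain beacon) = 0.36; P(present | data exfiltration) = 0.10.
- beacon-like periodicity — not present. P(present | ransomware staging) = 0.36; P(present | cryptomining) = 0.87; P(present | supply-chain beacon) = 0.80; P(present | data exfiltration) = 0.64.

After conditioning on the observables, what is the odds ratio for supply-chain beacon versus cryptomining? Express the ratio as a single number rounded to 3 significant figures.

4.50

The normalizing constant cancels in an odds ratio, so compute prior × likelihood for the two hypotheses only (using 1 − P(present | H) for each absent observable):
  supply-chain beacon: 0.33 × 0.18 × 0.36 × (1 − 0.80) = 0.0042768
  cryptomining: 0.14 × 0.09 × 0.58 × (1 − 0.87) = 0.00095004
Posterior odds = 0.0042768 / 0.00095004 ≈ 4.50.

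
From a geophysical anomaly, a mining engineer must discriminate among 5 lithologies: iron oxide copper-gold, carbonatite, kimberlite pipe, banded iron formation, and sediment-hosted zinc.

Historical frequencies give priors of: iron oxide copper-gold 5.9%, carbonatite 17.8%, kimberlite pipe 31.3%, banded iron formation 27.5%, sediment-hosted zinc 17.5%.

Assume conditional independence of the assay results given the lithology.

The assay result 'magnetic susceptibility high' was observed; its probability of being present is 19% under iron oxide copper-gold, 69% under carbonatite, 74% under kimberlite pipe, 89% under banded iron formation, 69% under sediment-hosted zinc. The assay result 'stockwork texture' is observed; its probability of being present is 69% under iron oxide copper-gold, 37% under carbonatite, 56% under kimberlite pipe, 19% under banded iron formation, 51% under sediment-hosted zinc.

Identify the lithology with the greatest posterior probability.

kimberlite pipe

Multiply each prior by the joint likelihood of the assay result pattern:
  iron oxide copper-gold: 0.059 × 0.19 × 0.69 = 0.0077349
  carbonatite: 0.178 × 0.69 × 0.37 = 0.045443
  kimberlite pipe: 0.313 × 0.74 × 0.56 = 0.12971
  banded iron formation: 0.275 × 0.89 × 0.19 = 0.046503
  sediment-hosted zinc: 0.175 × 0.69 × 0.51 = 0.061582
Normalizing constant Z = 0.0077349 + 0.045443 + 0.12971 + 0.046503 + 0.061582 = 0.29097.
P(iron oxide copper-gold | evidence) ≈ 0.0077349 / 0.29097 ≈ 0.027
P(carbonatite | evidence) ≈ 0.045443 / 0.29097 ≈ 0.156
P(kimberlite pipe | evidence) ≈ 0.12971 / 0.29097 ≈ 0.446
P(banded iron formation | evidence) ≈ 0.046503 / 0.29097 ≈ 0.160
P(sediment-hosted zinc | evidence) ≈ 0.061582 / 0.29097 ≈ 0.212
The largest is 0.446, so kimberlite pipe is most probable.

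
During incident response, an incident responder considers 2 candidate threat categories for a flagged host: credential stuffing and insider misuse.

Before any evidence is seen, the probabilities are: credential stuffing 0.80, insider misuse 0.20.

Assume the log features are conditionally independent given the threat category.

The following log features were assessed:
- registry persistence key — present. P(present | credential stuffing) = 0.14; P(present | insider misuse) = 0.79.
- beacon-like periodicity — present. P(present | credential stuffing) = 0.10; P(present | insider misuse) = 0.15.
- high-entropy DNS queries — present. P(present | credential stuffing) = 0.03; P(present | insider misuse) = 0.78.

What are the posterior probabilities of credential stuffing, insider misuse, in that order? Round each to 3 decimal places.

For each hypothesis, the unnormalized posterior weight is prior × product of the log feature likelihoods:
  credential stuffing: 0.80 × 0.14 × 0.10 × 0.03 = 0.000336
  insider misuse: 0.20 × 0.79 × 0.15 × 0.78 = 0.018486
The unnormalized weights sum to 0.018822.
P(credential stuffing | evidence) = 0.000336 / 0.018822 ≈ 0.018
P(insider misuse | evidence) = 0.018486 / 0.018822 ≈ 0.982

0.018, 0.982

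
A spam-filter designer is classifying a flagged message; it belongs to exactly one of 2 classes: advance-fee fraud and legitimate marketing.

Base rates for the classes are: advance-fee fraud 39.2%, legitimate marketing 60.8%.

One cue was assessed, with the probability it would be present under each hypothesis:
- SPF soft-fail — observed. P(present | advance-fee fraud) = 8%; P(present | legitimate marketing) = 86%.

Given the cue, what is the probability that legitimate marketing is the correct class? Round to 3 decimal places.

0.943

Multiply each prior by the likelihood of the cue:
  advance-fee fraud: 0.392 × 0.08 = 0.03136
  legitimate marketing: 0.608 × 0.86 = 0.52288
Marginal likelihood of the evidence = 0.55424.
P(legitimate marketing | evidence) = 0.52288 / 0.55424 ≈ 0.943.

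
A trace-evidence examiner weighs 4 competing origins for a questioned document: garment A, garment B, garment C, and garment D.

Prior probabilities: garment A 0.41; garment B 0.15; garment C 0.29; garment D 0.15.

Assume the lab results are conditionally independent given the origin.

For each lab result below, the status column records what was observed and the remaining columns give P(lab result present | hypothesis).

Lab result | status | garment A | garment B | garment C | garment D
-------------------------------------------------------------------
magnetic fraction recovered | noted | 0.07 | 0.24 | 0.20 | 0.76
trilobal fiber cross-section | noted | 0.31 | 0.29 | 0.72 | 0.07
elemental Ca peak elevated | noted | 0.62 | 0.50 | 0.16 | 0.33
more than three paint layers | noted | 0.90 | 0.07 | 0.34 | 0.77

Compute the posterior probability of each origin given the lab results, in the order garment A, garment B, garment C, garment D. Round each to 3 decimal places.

Multiply each prior by the joint likelihood of the lab result pattern:
  garment A: 0.41 × 0.07 × 0.31 × 0.62 × 0.90 = 0.0049645
  garment B: 0.15 × 0.24 × 0.29 × 0.50 × 0.07 = 0.0003654
  garment C: 0.29 × 0.20 × 0.72 × 0.16 × 0.34 = 0.0022717
  garment D: 0.15 × 0.76 × 0.07 × 0.33 × 0.77 = 0.0020277
Normalizing constant Z = 0.0049645 + 0.0003654 + 0.0022717 + 0.0020277 = 0.0096294.
P(garment A | evidence) = 0.0049645 / 0.0096294 ≈ 0.516
P(garment B | evidence) = 0.0003654 / 0.0096294 ≈ 0.038
P(garment C | evidence) = 0.0022717 / 0.0096294 ≈ 0.236
P(garment D | evidence) = 0.0020277 / 0.0096294 ≈ 0.211

0.516, 0.038, 0.236, 0.211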